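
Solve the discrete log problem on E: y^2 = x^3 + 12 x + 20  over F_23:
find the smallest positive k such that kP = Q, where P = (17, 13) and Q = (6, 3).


Enumerate multiples of P until we hit Q = (6, 3):
  1P = (17, 13)
  2P = (2, 12)
  3P = (13, 21)
  4P = (20, 16)
  5P = (10, 17)
  6P = (9, 12)
  7P = (6, 20)
  8P = (12, 11)
  9P = (19, 0)
  10P = (12, 12)
  11P = (6, 3)
Match found at i = 11.

k = 11


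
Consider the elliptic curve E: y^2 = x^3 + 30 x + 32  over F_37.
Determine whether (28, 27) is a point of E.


Check whether y^2 = x^3 + 30 x + 32 (mod 37) for (x, y) = (28, 27).
LHS: y^2 = 27^2 mod 37 = 26
RHS: x^3 + 30 x + 32 = 28^3 + 30*28 + 32 mod 37 = 32
LHS != RHS

No, not on the curve


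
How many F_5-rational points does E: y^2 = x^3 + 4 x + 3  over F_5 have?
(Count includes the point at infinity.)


For each x in F_5, count y with y^2 = x^3 + 4 x + 3 mod 5:
  x = 2: RHS = 4, y in [2, 3]  -> 2 point(s)
Affine points: 2. Add the point at infinity: total = 3.

#E(F_5) = 3


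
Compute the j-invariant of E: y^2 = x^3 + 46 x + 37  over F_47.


Delta = -16(4 a^3 + 27 b^2) mod 47 = 10
-1728 * (4 a)^3 = -1728 * (4*46)^3 mod 47 = 1
j = 1 * 10^(-1) mod 47 = 33

j = 33 (mod 47)


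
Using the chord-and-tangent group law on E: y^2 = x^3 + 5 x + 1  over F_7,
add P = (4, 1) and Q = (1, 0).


P != Q, so use the chord formula.
s = (y2 - y1) / (x2 - x1) = (6) / (4) mod 7 = 5
x3 = s^2 - x1 - x2 mod 7 = 5^2 - 4 - 1 = 6
y3 = s (x1 - x3) - y1 mod 7 = 5 * (4 - 6) - 1 = 3

P + Q = (6, 3)


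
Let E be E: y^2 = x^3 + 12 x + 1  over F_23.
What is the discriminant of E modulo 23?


4 a^3 + 27 b^2 = 4*12^3 + 27*1^2 = 6912 + 27 = 6939
Delta = -16 * (6939) = -111024
Delta mod 23 = 20

Delta = 20 (mod 23)


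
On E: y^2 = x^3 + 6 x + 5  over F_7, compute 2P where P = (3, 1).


k = 2 = 10_2 (binary, LSB first: 01)
Double-and-add from P = (3, 1):
  bit 0 = 0: acc unchanged = O
  bit 1 = 1: acc = O + (2, 5) = (2, 5)

2P = (2, 5)


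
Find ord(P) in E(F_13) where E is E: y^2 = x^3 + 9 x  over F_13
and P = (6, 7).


Compute successive multiples of P until we hit O:
  1P = (6, 7)
  2P = (1, 6)
  3P = (5, 1)
  4P = (12, 9)
  5P = (11, 0)
  6P = (12, 4)
  7P = (5, 12)
  8P = (1, 7)
  ... (continuing to 10P)
  10P = O

ord(P) = 10


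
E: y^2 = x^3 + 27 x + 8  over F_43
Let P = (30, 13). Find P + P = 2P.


Doubling: s = (3 x1^2 + a) / (2 y1)
s = (3*30^2 + 27) / (2*13) mod 43 = 4
x3 = s^2 - 2 x1 mod 43 = 4^2 - 2*30 = 42
y3 = s (x1 - x3) - y1 mod 43 = 4 * (30 - 42) - 13 = 25

2P = (42, 25)


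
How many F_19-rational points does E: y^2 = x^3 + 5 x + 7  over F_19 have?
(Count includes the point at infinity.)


For each x in F_19, count y with y^2 = x^3 + 5 x + 7 mod 19:
  x = 0: RHS = 7, y in [8, 11]  -> 2 point(s)
  x = 2: RHS = 6, y in [5, 14]  -> 2 point(s)
  x = 3: RHS = 11, y in [7, 12]  -> 2 point(s)
  x = 5: RHS = 5, y in [9, 10]  -> 2 point(s)
  x = 6: RHS = 6, y in [5, 14]  -> 2 point(s)
  x = 7: RHS = 5, y in [9, 10]  -> 2 point(s)
  x = 11: RHS = 6, y in [5, 14]  -> 2 point(s)
  x = 12: RHS = 9, y in [3, 16]  -> 2 point(s)
  x = 14: RHS = 9, y in [3, 16]  -> 2 point(s)
  x = 18: RHS = 1, y in [1, 18]  -> 2 point(s)
Affine points: 20. Add the point at infinity: total = 21.

#E(F_19) = 21


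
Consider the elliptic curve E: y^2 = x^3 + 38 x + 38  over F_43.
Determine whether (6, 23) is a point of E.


Check whether y^2 = x^3 + 38 x + 38 (mod 43) for (x, y) = (6, 23).
LHS: y^2 = 23^2 mod 43 = 13
RHS: x^3 + 38 x + 38 = 6^3 + 38*6 + 38 mod 43 = 9
LHS != RHS

No, not on the curve


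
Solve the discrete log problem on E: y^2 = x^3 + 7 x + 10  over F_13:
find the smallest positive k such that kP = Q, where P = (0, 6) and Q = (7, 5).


Enumerate multiples of P until we hit Q = (7, 5):
  1P = (0, 6)
  2P = (10, 12)
  3P = (7, 8)
  4P = (9, 10)
  5P = (5, 12)
  6P = (11, 12)
  7P = (11, 1)
  8P = (5, 1)
  9P = (9, 3)
  10P = (7, 5)
Match found at i = 10.

k = 10


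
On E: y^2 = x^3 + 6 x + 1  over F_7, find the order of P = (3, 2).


Compute successive multiples of P until we hit O:
  1P = (3, 2)
  2P = (3, 5)
  3P = O

ord(P) = 3


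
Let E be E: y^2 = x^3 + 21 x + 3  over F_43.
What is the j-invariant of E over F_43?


Delta = -16(4 a^3 + 27 b^2) mod 43 = 33
-1728 * (4 a)^3 = -1728 * (4*21)^3 mod 43 = 21
j = 21 * 33^(-1) mod 43 = 28

j = 28 (mod 43)


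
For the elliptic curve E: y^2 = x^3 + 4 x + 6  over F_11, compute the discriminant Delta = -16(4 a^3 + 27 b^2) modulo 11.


4 a^3 + 27 b^2 = 4*4^3 + 27*6^2 = 256 + 972 = 1228
Delta = -16 * (1228) = -19648
Delta mod 11 = 9

Delta = 9 (mod 11)


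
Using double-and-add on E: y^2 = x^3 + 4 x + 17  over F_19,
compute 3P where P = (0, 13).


k = 3 = 11_2 (binary, LSB first: 11)
Double-and-add from P = (0, 13):
  bit 0 = 1: acc = O + (0, 13) = (0, 13)
  bit 1 = 1: acc = (0, 13) + (17, 18) = (13, 10)

3P = (13, 10)


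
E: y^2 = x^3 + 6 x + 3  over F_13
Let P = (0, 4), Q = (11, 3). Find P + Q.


P != Q, so use the chord formula.
s = (y2 - y1) / (x2 - x1) = (12) / (11) mod 13 = 7
x3 = s^2 - x1 - x2 mod 13 = 7^2 - 0 - 11 = 12
y3 = s (x1 - x3) - y1 mod 13 = 7 * (0 - 12) - 4 = 3

P + Q = (12, 3)


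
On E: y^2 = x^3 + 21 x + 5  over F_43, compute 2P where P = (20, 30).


Doubling: s = (3 x1^2 + a) / (2 y1)
s = (3*20^2 + 21) / (2*30) mod 43 = 1
x3 = s^2 - 2 x1 mod 43 = 1^2 - 2*20 = 4
y3 = s (x1 - x3) - y1 mod 43 = 1 * (20 - 4) - 30 = 29

2P = (4, 29)


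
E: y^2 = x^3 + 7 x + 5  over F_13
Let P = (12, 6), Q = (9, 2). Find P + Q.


P != Q, so use the chord formula.
s = (y2 - y1) / (x2 - x1) = (9) / (10) mod 13 = 10
x3 = s^2 - x1 - x2 mod 13 = 10^2 - 12 - 9 = 1
y3 = s (x1 - x3) - y1 mod 13 = 10 * (12 - 1) - 6 = 0

P + Q = (1, 0)


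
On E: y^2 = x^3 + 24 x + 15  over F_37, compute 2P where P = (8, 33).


Doubling: s = (3 x1^2 + a) / (2 y1)
s = (3*8^2 + 24) / (2*33) mod 37 = 10
x3 = s^2 - 2 x1 mod 37 = 10^2 - 2*8 = 10
y3 = s (x1 - x3) - y1 mod 37 = 10 * (8 - 10) - 33 = 21

2P = (10, 21)


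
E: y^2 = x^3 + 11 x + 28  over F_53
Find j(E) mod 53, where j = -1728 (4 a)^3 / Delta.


Delta = -16(4 a^3 + 27 b^2) mod 53 = 22
-1728 * (4 a)^3 = -1728 * (4*11)^3 mod 53 = 8
j = 8 * 22^(-1) mod 53 = 10

j = 10 (mod 53)


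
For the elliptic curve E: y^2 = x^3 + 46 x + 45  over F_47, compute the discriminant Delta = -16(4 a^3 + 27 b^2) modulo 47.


4 a^3 + 27 b^2 = 4*46^3 + 27*45^2 = 389344 + 54675 = 444019
Delta = -16 * (444019) = -7104304
Delta mod 47 = 28

Delta = 28 (mod 47)


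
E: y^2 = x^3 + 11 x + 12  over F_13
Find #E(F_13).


For each x in F_13, count y with y^2 = x^3 + 11 x + 12 mod 13:
  x = 0: RHS = 12, y in [5, 8]  -> 2 point(s)
  x = 2: RHS = 3, y in [4, 9]  -> 2 point(s)
  x = 4: RHS = 3, y in [4, 9]  -> 2 point(s)
  x = 5: RHS = 10, y in [6, 7]  -> 2 point(s)
  x = 7: RHS = 3, y in [4, 9]  -> 2 point(s)
  x = 8: RHS = 1, y in [1, 12]  -> 2 point(s)
  x = 10: RHS = 4, y in [2, 11]  -> 2 point(s)
  x = 12: RHS = 0, y in [0]  -> 1 point(s)
Affine points: 15. Add the point at infinity: total = 16.

#E(F_13) = 16


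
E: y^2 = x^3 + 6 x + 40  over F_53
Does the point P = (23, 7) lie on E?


Check whether y^2 = x^3 + 6 x + 40 (mod 53) for (x, y) = (23, 7).
LHS: y^2 = 7^2 mod 53 = 49
RHS: x^3 + 6 x + 40 = 23^3 + 6*23 + 40 mod 53 = 49
LHS = RHS

Yes, on the curve


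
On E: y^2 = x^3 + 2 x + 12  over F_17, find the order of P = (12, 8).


Compute successive multiples of P until we hit O:
  1P = (12, 8)
  2P = (6, 6)
  3P = (1, 7)
  4P = (13, 12)
  5P = (8, 8)
  6P = (14, 9)
  7P = (4, 13)
  8P = (16, 3)
  ... (continuing to 18P)
  18P = O

ord(P) = 18


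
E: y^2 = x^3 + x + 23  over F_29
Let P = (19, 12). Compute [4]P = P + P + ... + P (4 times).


k = 4 = 100_2 (binary, LSB first: 001)
Double-and-add from P = (19, 12):
  bit 0 = 0: acc unchanged = O
  bit 1 = 0: acc unchanged = O
  bit 2 = 1: acc = O + (7, 24) = (7, 24)

4P = (7, 24)


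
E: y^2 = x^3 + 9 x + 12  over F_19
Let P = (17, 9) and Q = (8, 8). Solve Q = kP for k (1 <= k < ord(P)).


Enumerate multiples of P until we hit Q = (8, 8):
  1P = (17, 9)
  2P = (8, 11)
  3P = (10, 0)
  4P = (8, 8)
Match found at i = 4.

k = 4


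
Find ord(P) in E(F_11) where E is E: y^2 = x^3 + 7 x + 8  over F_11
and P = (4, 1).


Compute successive multiples of P until we hit O:
  1P = (4, 1)
  2P = (3, 10)
  3P = (8, 2)
  4P = (8, 9)
  5P = (3, 1)
  6P = (4, 10)
  7P = O

ord(P) = 7


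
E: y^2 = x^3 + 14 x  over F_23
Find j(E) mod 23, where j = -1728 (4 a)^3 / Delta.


Delta = -16(4 a^3 + 27 b^2) mod 23 = 12
-1728 * (4 a)^3 = -1728 * (4*14)^3 mod 23 = 13
j = 13 * 12^(-1) mod 23 = 3

j = 3 (mod 23)


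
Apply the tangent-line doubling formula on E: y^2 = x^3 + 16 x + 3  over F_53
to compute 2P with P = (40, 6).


Doubling: s = (3 x1^2 + a) / (2 y1)
s = (3*40^2 + 16) / (2*6) mod 53 = 48
x3 = s^2 - 2 x1 mod 53 = 48^2 - 2*40 = 51
y3 = s (x1 - x3) - y1 mod 53 = 48 * (40 - 51) - 6 = 49

2P = (51, 49)


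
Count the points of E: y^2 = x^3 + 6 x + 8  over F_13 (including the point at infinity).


For each x in F_13, count y with y^2 = x^3 + 6 x + 8 mod 13:
  x = 3: RHS = 1, y in [1, 12]  -> 2 point(s)
  x = 6: RHS = 0, y in [0]  -> 1 point(s)
  x = 7: RHS = 3, y in [4, 9]  -> 2 point(s)
  x = 8: RHS = 9, y in [3, 10]  -> 2 point(s)
  x = 11: RHS = 1, y in [1, 12]  -> 2 point(s)
  x = 12: RHS = 1, y in [1, 12]  -> 2 point(s)
Affine points: 11. Add the point at infinity: total = 12.

#E(F_13) = 12


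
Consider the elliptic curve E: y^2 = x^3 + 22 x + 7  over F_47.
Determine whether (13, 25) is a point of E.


Check whether y^2 = x^3 + 22 x + 7 (mod 47) for (x, y) = (13, 25).
LHS: y^2 = 25^2 mod 47 = 14
RHS: x^3 + 22 x + 7 = 13^3 + 22*13 + 7 mod 47 = 46
LHS != RHS

No, not on the curve


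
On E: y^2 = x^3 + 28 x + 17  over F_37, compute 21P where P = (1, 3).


k = 21 = 10101_2 (binary, LSB first: 10101)
Double-and-add from P = (1, 3):
  bit 0 = 1: acc = O + (1, 3) = (1, 3)
  bit 1 = 0: acc unchanged = (1, 3)
  bit 2 = 1: acc = (1, 3) + (29, 24) = (33, 10)
  bit 3 = 0: acc unchanged = (33, 10)
  bit 4 = 1: acc = (33, 10) + (20, 20) = (24, 3)

21P = (24, 3)


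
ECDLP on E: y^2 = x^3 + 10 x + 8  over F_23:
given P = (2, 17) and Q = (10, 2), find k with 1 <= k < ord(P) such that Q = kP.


Enumerate multiples of P until we hit Q = (10, 2):
  1P = (2, 17)
  2P = (0, 10)
  3P = (16, 3)
  4P = (6, 10)
  5P = (8, 5)
  6P = (17, 13)
  7P = (10, 2)
Match found at i = 7.

k = 7


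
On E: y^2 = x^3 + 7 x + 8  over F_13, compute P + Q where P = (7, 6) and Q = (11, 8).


P != Q, so use the chord formula.
s = (y2 - y1) / (x2 - x1) = (2) / (4) mod 13 = 7
x3 = s^2 - x1 - x2 mod 13 = 7^2 - 7 - 11 = 5
y3 = s (x1 - x3) - y1 mod 13 = 7 * (7 - 5) - 6 = 8

P + Q = (5, 8)


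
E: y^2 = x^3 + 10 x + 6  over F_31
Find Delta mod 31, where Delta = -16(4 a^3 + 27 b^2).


4 a^3 + 27 b^2 = 4*10^3 + 27*6^2 = 4000 + 972 = 4972
Delta = -16 * (4972) = -79552
Delta mod 31 = 25

Delta = 25 (mod 31)


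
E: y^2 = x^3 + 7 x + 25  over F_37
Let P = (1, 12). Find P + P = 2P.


Doubling: s = (3 x1^2 + a) / (2 y1)
s = (3*1^2 + 7) / (2*12) mod 37 = 22
x3 = s^2 - 2 x1 mod 37 = 22^2 - 2*1 = 1
y3 = s (x1 - x3) - y1 mod 37 = 22 * (1 - 1) - 12 = 25

2P = (1, 25)


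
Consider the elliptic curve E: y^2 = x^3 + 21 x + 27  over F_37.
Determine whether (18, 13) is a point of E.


Check whether y^2 = x^3 + 21 x + 27 (mod 37) for (x, y) = (18, 13).
LHS: y^2 = 13^2 mod 37 = 21
RHS: x^3 + 21 x + 27 = 18^3 + 21*18 + 27 mod 37 = 21
LHS = RHS

Yes, on the curve


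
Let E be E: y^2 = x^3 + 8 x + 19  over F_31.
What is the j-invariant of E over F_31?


Delta = -16(4 a^3 + 27 b^2) mod 31 = 8
-1728 * (4 a)^3 = -1728 * (4*8)^3 mod 31 = 8
j = 8 * 8^(-1) mod 31 = 1

j = 1 (mod 31)


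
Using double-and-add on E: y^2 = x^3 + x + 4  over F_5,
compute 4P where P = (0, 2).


k = 4 = 100_2 (binary, LSB first: 001)
Double-and-add from P = (0, 2):
  bit 0 = 0: acc unchanged = O
  bit 1 = 0: acc unchanged = O
  bit 2 = 1: acc = O + (2, 3) = (2, 3)

4P = (2, 3)


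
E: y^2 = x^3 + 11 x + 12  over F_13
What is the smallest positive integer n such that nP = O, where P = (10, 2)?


Compute successive multiples of P until we hit O:
  1P = (10, 2)
  2P = (2, 9)
  3P = (4, 9)
  4P = (0, 8)
  5P = (7, 4)
  6P = (8, 1)
  7P = (5, 7)
  8P = (12, 0)
  ... (continuing to 16P)
  16P = O

ord(P) = 16


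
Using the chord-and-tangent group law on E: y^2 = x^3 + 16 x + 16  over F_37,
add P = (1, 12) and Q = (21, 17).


P != Q, so use the chord formula.
s = (y2 - y1) / (x2 - x1) = (5) / (20) mod 37 = 28
x3 = s^2 - x1 - x2 mod 37 = 28^2 - 1 - 21 = 22
y3 = s (x1 - x3) - y1 mod 37 = 28 * (1 - 22) - 12 = 29

P + Q = (22, 29)


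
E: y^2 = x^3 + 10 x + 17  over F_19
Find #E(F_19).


For each x in F_19, count y with y^2 = x^3 + 10 x + 17 mod 19:
  x = 0: RHS = 17, y in [6, 13]  -> 2 point(s)
  x = 1: RHS = 9, y in [3, 16]  -> 2 point(s)
  x = 2: RHS = 7, y in [8, 11]  -> 2 point(s)
  x = 3: RHS = 17, y in [6, 13]  -> 2 point(s)
  x = 4: RHS = 7, y in [8, 11]  -> 2 point(s)
  x = 8: RHS = 1, y in [1, 18]  -> 2 point(s)
  x = 9: RHS = 0, y in [0]  -> 1 point(s)
  x = 13: RHS = 7, y in [8, 11]  -> 2 point(s)
  x = 16: RHS = 17, y in [6, 13]  -> 2 point(s)
  x = 18: RHS = 6, y in [5, 14]  -> 2 point(s)
Affine points: 19. Add the point at infinity: total = 20.

#E(F_19) = 20


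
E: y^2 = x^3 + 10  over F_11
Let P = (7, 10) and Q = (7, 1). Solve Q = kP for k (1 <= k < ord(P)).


Enumerate multiples of P until we hit Q = (7, 1):
  1P = (7, 10)
  2P = (1, 0)
  3P = (7, 1)
Match found at i = 3.

k = 3


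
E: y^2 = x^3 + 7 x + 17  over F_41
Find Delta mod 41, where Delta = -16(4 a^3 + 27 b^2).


4 a^3 + 27 b^2 = 4*7^3 + 27*17^2 = 1372 + 7803 = 9175
Delta = -16 * (9175) = -146800
Delta mod 41 = 21

Delta = 21 (mod 41)


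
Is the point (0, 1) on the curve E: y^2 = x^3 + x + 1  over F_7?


Check whether y^2 = x^3 + 1 x + 1 (mod 7) for (x, y) = (0, 1).
LHS: y^2 = 1^2 mod 7 = 1
RHS: x^3 + 1 x + 1 = 0^3 + 1*0 + 1 mod 7 = 1
LHS = RHS

Yes, on the curve


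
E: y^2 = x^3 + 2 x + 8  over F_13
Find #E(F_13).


For each x in F_13, count y with y^2 = x^3 + 2 x + 8 mod 13:
  x = 5: RHS = 0, y in [0]  -> 1 point(s)
  x = 7: RHS = 1, y in [1, 12]  -> 2 point(s)
  x = 8: RHS = 3, y in [4, 9]  -> 2 point(s)
  x = 9: RHS = 1, y in [1, 12]  -> 2 point(s)
  x = 10: RHS = 1, y in [1, 12]  -> 2 point(s)
  x = 11: RHS = 9, y in [3, 10]  -> 2 point(s)
Affine points: 11. Add the point at infinity: total = 12.

#E(F_13) = 12


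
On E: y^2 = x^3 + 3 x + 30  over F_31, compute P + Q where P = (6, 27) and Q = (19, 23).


P != Q, so use the chord formula.
s = (y2 - y1) / (x2 - x1) = (27) / (13) mod 31 = 14
x3 = s^2 - x1 - x2 mod 31 = 14^2 - 6 - 19 = 16
y3 = s (x1 - x3) - y1 mod 31 = 14 * (6 - 16) - 27 = 19

P + Q = (16, 19)


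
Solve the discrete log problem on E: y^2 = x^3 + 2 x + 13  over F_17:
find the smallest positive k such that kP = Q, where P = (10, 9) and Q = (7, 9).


Enumerate multiples of P until we hit Q = (7, 9):
  1P = (10, 9)
  2P = (13, 3)
  3P = (15, 1)
  4P = (0, 9)
  5P = (7, 8)
  6P = (2, 5)
  7P = (1, 4)
  8P = (4, 0)
  9P = (1, 13)
  10P = (2, 12)
  11P = (7, 9)
Match found at i = 11.

k = 11


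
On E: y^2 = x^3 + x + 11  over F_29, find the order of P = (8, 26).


Compute successive multiples of P until we hit O:
  1P = (8, 26)
  2P = (19, 4)
  3P = (6, 28)
  4P = (16, 11)
  5P = (28, 26)
  6P = (22, 3)
  7P = (27, 28)
  8P = (1, 19)
  ... (continuing to 29P)
  29P = O

ord(P) = 29


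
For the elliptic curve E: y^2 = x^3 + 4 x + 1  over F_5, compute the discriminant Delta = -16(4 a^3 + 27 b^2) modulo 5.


4 a^3 + 27 b^2 = 4*4^3 + 27*1^2 = 256 + 27 = 283
Delta = -16 * (283) = -4528
Delta mod 5 = 2

Delta = 2 (mod 5)


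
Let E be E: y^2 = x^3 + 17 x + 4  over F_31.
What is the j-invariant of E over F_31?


Delta = -16(4 a^3 + 27 b^2) mod 31 = 2
-1728 * (4 a)^3 = -1728 * (4*17)^3 mod 31 = 23
j = 23 * 2^(-1) mod 31 = 27

j = 27 (mod 31)


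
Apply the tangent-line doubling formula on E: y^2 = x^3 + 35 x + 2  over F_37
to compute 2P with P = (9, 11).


Doubling: s = (3 x1^2 + a) / (2 y1)
s = (3*9^2 + 35) / (2*11) mod 37 = 16
x3 = s^2 - 2 x1 mod 37 = 16^2 - 2*9 = 16
y3 = s (x1 - x3) - y1 mod 37 = 16 * (9 - 16) - 11 = 25

2P = (16, 25)


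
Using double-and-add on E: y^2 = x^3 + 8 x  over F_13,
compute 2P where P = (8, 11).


k = 2 = 10_2 (binary, LSB first: 01)
Double-and-add from P = (8, 11):
  bit 0 = 0: acc unchanged = O
  bit 1 = 1: acc = O + (1, 3) = (1, 3)

2P = (1, 3)


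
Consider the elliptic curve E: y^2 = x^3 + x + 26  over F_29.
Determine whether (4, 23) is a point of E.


Check whether y^2 = x^3 + 1 x + 26 (mod 29) for (x, y) = (4, 23).
LHS: y^2 = 23^2 mod 29 = 7
RHS: x^3 + 1 x + 26 = 4^3 + 1*4 + 26 mod 29 = 7
LHS = RHS

Yes, on the curve


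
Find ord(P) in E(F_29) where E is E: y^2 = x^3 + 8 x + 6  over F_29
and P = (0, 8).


Compute successive multiples of P until we hit O:
  1P = (0, 8)
  2P = (22, 10)
  3P = (13, 4)
  4P = (7, 12)
  5P = (17, 3)
  6P = (16, 24)
  7P = (14, 7)
  8P = (19, 12)
  ... (continuing to 31P)
  31P = O

ord(P) = 31


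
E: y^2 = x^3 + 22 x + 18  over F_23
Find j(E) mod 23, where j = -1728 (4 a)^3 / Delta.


Delta = -16(4 a^3 + 27 b^2) mod 23 = 5
-1728 * (4 a)^3 = -1728 * (4*22)^3 mod 23 = 8
j = 8 * 5^(-1) mod 23 = 20

j = 20 (mod 23)


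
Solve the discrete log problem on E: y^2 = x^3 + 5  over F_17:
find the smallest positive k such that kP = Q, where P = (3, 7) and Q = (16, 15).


Enumerate multiples of P until we hit Q = (16, 15):
  1P = (3, 7)
  2P = (7, 12)
  3P = (16, 15)
Match found at i = 3.

k = 3


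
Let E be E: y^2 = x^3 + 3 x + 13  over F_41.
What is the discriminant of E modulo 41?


4 a^3 + 27 b^2 = 4*3^3 + 27*13^2 = 108 + 4563 = 4671
Delta = -16 * (4671) = -74736
Delta mod 41 = 7

Delta = 7 (mod 41)


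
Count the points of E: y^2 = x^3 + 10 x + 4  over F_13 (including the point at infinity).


For each x in F_13, count y with y^2 = x^3 + 10 x + 4 mod 13:
  x = 0: RHS = 4, y in [2, 11]  -> 2 point(s)
  x = 3: RHS = 9, y in [3, 10]  -> 2 point(s)
  x = 4: RHS = 4, y in [2, 11]  -> 2 point(s)
  x = 5: RHS = 10, y in [6, 7]  -> 2 point(s)
  x = 7: RHS = 1, y in [1, 12]  -> 2 point(s)
  x = 9: RHS = 4, y in [2, 11]  -> 2 point(s)
  x = 10: RHS = 12, y in [5, 8]  -> 2 point(s)
Affine points: 14. Add the point at infinity: total = 15.

#E(F_13) = 15


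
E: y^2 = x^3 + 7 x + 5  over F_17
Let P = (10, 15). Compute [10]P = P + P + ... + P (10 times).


k = 10 = 1010_2 (binary, LSB first: 0101)
Double-and-add from P = (10, 15):
  bit 0 = 0: acc unchanged = O
  bit 1 = 1: acc = O + (13, 7) = (13, 7)
  bit 2 = 0: acc unchanged = (13, 7)
  bit 3 = 1: acc = (13, 7) + (14, 12) = (15, 0)

10P = (15, 0)


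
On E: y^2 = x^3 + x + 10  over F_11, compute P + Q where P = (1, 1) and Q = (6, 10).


P != Q, so use the chord formula.
s = (y2 - y1) / (x2 - x1) = (9) / (5) mod 11 = 4
x3 = s^2 - x1 - x2 mod 11 = 4^2 - 1 - 6 = 9
y3 = s (x1 - x3) - y1 mod 11 = 4 * (1 - 9) - 1 = 0

P + Q = (9, 0)


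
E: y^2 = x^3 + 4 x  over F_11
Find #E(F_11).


For each x in F_11, count y with y^2 = x^3 + 4 x + 0 mod 11:
  x = 0: RHS = 0, y in [0]  -> 1 point(s)
  x = 1: RHS = 5, y in [4, 7]  -> 2 point(s)
  x = 2: RHS = 5, y in [4, 7]  -> 2 point(s)
  x = 4: RHS = 3, y in [5, 6]  -> 2 point(s)
  x = 6: RHS = 9, y in [3, 8]  -> 2 point(s)
  x = 8: RHS = 5, y in [4, 7]  -> 2 point(s)
Affine points: 11. Add the point at infinity: total = 12.

#E(F_11) = 12


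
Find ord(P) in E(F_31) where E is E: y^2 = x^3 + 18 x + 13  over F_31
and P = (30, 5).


Compute successive multiples of P until we hit O:
  1P = (30, 5)
  2P = (3, 30)
  3P = (8, 24)
  4P = (12, 2)
  5P = (14, 8)
  6P = (23, 15)
  7P = (18, 0)
  8P = (23, 16)
  ... (continuing to 14P)
  14P = O

ord(P) = 14


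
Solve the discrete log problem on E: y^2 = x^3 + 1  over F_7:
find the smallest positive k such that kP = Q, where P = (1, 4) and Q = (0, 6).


Enumerate multiples of P until we hit Q = (0, 6):
  1P = (1, 4)
  2P = (0, 6)
Match found at i = 2.

k = 2


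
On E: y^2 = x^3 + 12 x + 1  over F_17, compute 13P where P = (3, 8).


k = 13 = 1101_2 (binary, LSB first: 1011)
Double-and-add from P = (3, 8):
  bit 0 = 1: acc = O + (3, 8) = (3, 8)
  bit 1 = 0: acc unchanged = (3, 8)
  bit 2 = 1: acc = (3, 8) + (5, 4) = (13, 12)
  bit 3 = 1: acc = (13, 12) + (6, 0) = (11, 6)

13P = (11, 6)


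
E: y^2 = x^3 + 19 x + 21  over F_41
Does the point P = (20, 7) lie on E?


Check whether y^2 = x^3 + 19 x + 21 (mod 41) for (x, y) = (20, 7).
LHS: y^2 = 7^2 mod 41 = 8
RHS: x^3 + 19 x + 21 = 20^3 + 19*20 + 21 mod 41 = 37
LHS != RHS

No, not on the curve


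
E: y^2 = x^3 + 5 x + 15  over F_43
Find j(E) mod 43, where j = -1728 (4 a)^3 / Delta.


Delta = -16(4 a^3 + 27 b^2) mod 43 = 21
-1728 * (4 a)^3 = -1728 * (4*5)^3 mod 43 = 27
j = 27 * 21^(-1) mod 43 = 32

j = 32 (mod 43)


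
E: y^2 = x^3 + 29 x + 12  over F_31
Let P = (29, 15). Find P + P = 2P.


Doubling: s = (3 x1^2 + a) / (2 y1)
s = (3*29^2 + 29) / (2*15) mod 31 = 21
x3 = s^2 - 2 x1 mod 31 = 21^2 - 2*29 = 11
y3 = s (x1 - x3) - y1 mod 31 = 21 * (29 - 11) - 15 = 22

2P = (11, 22)


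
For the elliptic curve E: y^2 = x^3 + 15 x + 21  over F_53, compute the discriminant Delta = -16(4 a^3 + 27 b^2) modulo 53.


4 a^3 + 27 b^2 = 4*15^3 + 27*21^2 = 13500 + 11907 = 25407
Delta = -16 * (25407) = -406512
Delta mod 53 = 51

Delta = 51 (mod 53)


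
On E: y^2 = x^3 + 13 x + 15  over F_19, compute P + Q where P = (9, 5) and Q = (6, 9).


P != Q, so use the chord formula.
s = (y2 - y1) / (x2 - x1) = (4) / (16) mod 19 = 5
x3 = s^2 - x1 - x2 mod 19 = 5^2 - 9 - 6 = 10
y3 = s (x1 - x3) - y1 mod 19 = 5 * (9 - 10) - 5 = 9

P + Q = (10, 9)


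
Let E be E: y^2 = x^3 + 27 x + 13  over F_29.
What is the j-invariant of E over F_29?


Delta = -16(4 a^3 + 27 b^2) mod 29 = 4
-1728 * (4 a)^3 = -1728 * (4*27)^3 mod 29 = 4
j = 4 * 4^(-1) mod 29 = 1

j = 1 (mod 29)


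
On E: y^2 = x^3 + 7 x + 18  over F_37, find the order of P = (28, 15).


Compute successive multiples of P until we hit O:
  1P = (28, 15)
  2P = (34, 9)
  3P = (13, 7)
  4P = (5, 17)
  5P = (1, 10)
  6P = (36, 26)
  7P = (9, 25)
  8P = (30, 25)
  ... (continuing to 38P)
  38P = O

ord(P) = 38


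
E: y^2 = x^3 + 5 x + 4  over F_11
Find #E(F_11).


For each x in F_11, count y with y^2 = x^3 + 5 x + 4 mod 11:
  x = 0: RHS = 4, y in [2, 9]  -> 2 point(s)
  x = 2: RHS = 0, y in [0]  -> 1 point(s)
  x = 4: RHS = 0, y in [0]  -> 1 point(s)
  x = 5: RHS = 0, y in [0]  -> 1 point(s)
  x = 10: RHS = 9, y in [3, 8]  -> 2 point(s)
Affine points: 7. Add the point at infinity: total = 8.

#E(F_11) = 8


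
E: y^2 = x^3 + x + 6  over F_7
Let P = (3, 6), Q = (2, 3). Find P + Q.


P != Q, so use the chord formula.
s = (y2 - y1) / (x2 - x1) = (4) / (6) mod 7 = 3
x3 = s^2 - x1 - x2 mod 7 = 3^2 - 3 - 2 = 4
y3 = s (x1 - x3) - y1 mod 7 = 3 * (3 - 4) - 6 = 5

P + Q = (4, 5)


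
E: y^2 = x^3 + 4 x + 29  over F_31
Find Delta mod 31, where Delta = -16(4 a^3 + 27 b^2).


4 a^3 + 27 b^2 = 4*4^3 + 27*29^2 = 256 + 22707 = 22963
Delta = -16 * (22963) = -367408
Delta mod 31 = 4

Delta = 4 (mod 31)


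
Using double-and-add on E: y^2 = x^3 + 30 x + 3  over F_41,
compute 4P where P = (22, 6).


k = 4 = 100_2 (binary, LSB first: 001)
Double-and-add from P = (22, 6):
  bit 0 = 0: acc unchanged = O
  bit 1 = 0: acc unchanged = O
  bit 2 = 1: acc = O + (22, 35) = (22, 35)

4P = (22, 35)


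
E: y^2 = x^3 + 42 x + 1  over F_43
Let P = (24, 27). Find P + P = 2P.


Doubling: s = (3 x1^2 + a) / (2 y1)
s = (3*24^2 + 42) / (2*27) mod 43 = 28
x3 = s^2 - 2 x1 mod 43 = 28^2 - 2*24 = 5
y3 = s (x1 - x3) - y1 mod 43 = 28 * (24 - 5) - 27 = 32

2P = (5, 32)


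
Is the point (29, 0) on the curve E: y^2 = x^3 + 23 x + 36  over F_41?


Check whether y^2 = x^3 + 23 x + 36 (mod 41) for (x, y) = (29, 0).
LHS: y^2 = 0^2 mod 41 = 0
RHS: x^3 + 23 x + 36 = 29^3 + 23*29 + 36 mod 41 = 0
LHS = RHS

Yes, on the curve


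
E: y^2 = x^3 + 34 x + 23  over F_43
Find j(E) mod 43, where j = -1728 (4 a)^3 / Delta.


Delta = -16(4 a^3 + 27 b^2) mod 43 = 18
-1728 * (4 a)^3 = -1728 * (4*34)^3 mod 43 = 8
j = 8 * 18^(-1) mod 43 = 10

j = 10 (mod 43)


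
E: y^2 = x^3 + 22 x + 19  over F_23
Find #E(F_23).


For each x in F_23, count y with y^2 = x^3 + 22 x + 19 mod 23:
  x = 2: RHS = 2, y in [5, 18]  -> 2 point(s)
  x = 5: RHS = 1, y in [1, 22]  -> 2 point(s)
  x = 9: RHS = 3, y in [7, 16]  -> 2 point(s)
  x = 13: RHS = 18, y in [8, 15]  -> 2 point(s)
  x = 14: RHS = 12, y in [9, 14]  -> 2 point(s)
  x = 17: RHS = 16, y in [4, 19]  -> 2 point(s)
  x = 20: RHS = 18, y in [8, 15]  -> 2 point(s)
  x = 21: RHS = 13, y in [6, 17]  -> 2 point(s)
Affine points: 16. Add the point at infinity: total = 17.

#E(F_23) = 17


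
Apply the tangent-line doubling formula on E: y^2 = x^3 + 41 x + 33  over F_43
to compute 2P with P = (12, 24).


Doubling: s = (3 x1^2 + a) / (2 y1)
s = (3*12^2 + 41) / (2*24) mod 43 = 0
x3 = s^2 - 2 x1 mod 43 = 0^2 - 2*12 = 19
y3 = s (x1 - x3) - y1 mod 43 = 0 * (12 - 19) - 24 = 19

2P = (19, 19)


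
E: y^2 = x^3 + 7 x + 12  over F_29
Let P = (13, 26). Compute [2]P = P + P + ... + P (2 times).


k = 2 = 10_2 (binary, LSB first: 01)
Double-and-add from P = (13, 26):
  bit 0 = 0: acc unchanged = O
  bit 1 = 1: acc = O + (8, 0) = (8, 0)

2P = (8, 0)


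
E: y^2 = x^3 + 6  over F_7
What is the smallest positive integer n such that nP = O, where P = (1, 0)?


Compute successive multiples of P until we hit O:
  1P = (1, 0)
  2P = O

ord(P) = 2


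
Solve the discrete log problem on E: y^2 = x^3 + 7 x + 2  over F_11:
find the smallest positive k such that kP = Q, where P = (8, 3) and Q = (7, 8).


Enumerate multiples of P until we hit Q = (7, 8):
  1P = (8, 3)
  2P = (10, 4)
  3P = (7, 3)
  4P = (7, 8)
Match found at i = 4.

k = 4


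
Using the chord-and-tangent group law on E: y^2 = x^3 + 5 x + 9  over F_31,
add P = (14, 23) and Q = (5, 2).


P != Q, so use the chord formula.
s = (y2 - y1) / (x2 - x1) = (10) / (22) mod 31 = 23
x3 = s^2 - x1 - x2 mod 31 = 23^2 - 14 - 5 = 14
y3 = s (x1 - x3) - y1 mod 31 = 23 * (14 - 14) - 23 = 8

P + Q = (14, 8)


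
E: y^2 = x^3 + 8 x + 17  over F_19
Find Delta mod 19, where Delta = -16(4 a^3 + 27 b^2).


4 a^3 + 27 b^2 = 4*8^3 + 27*17^2 = 2048 + 7803 = 9851
Delta = -16 * (9851) = -157616
Delta mod 19 = 8

Delta = 8 (mod 19)


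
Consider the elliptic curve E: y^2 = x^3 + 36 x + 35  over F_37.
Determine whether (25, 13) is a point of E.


Check whether y^2 = x^3 + 36 x + 35 (mod 37) for (x, y) = (25, 13).
LHS: y^2 = 13^2 mod 37 = 21
RHS: x^3 + 36 x + 35 = 25^3 + 36*25 + 35 mod 37 = 21
LHS = RHS

Yes, on the curve


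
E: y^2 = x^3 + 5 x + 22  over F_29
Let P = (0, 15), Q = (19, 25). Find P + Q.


P != Q, so use the chord formula.
s = (y2 - y1) / (x2 - x1) = (10) / (19) mod 29 = 28
x3 = s^2 - x1 - x2 mod 29 = 28^2 - 0 - 19 = 11
y3 = s (x1 - x3) - y1 mod 29 = 28 * (0 - 11) - 15 = 25

P + Q = (11, 25)


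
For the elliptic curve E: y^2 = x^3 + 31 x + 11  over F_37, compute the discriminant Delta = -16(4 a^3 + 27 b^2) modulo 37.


4 a^3 + 27 b^2 = 4*31^3 + 27*11^2 = 119164 + 3267 = 122431
Delta = -16 * (122431) = -1958896
Delta mod 37 = 32

Delta = 32 (mod 37)


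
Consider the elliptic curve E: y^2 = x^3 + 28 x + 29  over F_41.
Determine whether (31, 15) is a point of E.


Check whether y^2 = x^3 + 28 x + 29 (mod 41) for (x, y) = (31, 15).
LHS: y^2 = 15^2 mod 41 = 20
RHS: x^3 + 28 x + 29 = 31^3 + 28*31 + 29 mod 41 = 20
LHS = RHS

Yes, on the curve


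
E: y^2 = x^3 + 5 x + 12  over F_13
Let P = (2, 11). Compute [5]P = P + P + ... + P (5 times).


k = 5 = 101_2 (binary, LSB first: 101)
Double-and-add from P = (2, 11):
  bit 0 = 1: acc = O + (2, 11) = (2, 11)
  bit 1 = 0: acc unchanged = (2, 11)
  bit 2 = 1: acc = (2, 11) + (7, 0) = (0, 8)

5P = (0, 8)


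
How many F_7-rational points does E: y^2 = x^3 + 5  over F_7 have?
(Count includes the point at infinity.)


For each x in F_7, count y with y^2 = x^3 + 0 x + 5 mod 7:
  x = 3: RHS = 4, y in [2, 5]  -> 2 point(s)
  x = 5: RHS = 4, y in [2, 5]  -> 2 point(s)
  x = 6: RHS = 4, y in [2, 5]  -> 2 point(s)
Affine points: 6. Add the point at infinity: total = 7.

#E(F_7) = 7


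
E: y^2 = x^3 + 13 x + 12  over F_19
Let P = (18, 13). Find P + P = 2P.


Doubling: s = (3 x1^2 + a) / (2 y1)
s = (3*18^2 + 13) / (2*13) mod 19 = 5
x3 = s^2 - 2 x1 mod 19 = 5^2 - 2*18 = 8
y3 = s (x1 - x3) - y1 mod 19 = 5 * (18 - 8) - 13 = 18

2P = (8, 18)


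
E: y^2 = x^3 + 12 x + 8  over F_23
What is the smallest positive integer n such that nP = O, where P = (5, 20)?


Compute successive multiples of P until we hit O:
  1P = (5, 20)
  2P = (22, 8)
  3P = (0, 13)
  4P = (8, 8)
  5P = (3, 18)
  6P = (16, 15)
  7P = (10, 22)
  8P = (10, 1)
  ... (continuing to 15P)
  15P = O

ord(P) = 15


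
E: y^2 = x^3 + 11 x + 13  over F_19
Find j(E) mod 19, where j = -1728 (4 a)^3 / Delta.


Delta = -16(4 a^3 + 27 b^2) mod 19 = 2
-1728 * (4 a)^3 = -1728 * (4*11)^3 mod 19 = 7
j = 7 * 2^(-1) mod 19 = 13

j = 13 (mod 19)


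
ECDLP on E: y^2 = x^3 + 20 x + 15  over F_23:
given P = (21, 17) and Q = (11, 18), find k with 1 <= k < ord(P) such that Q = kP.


Enumerate multiples of P until we hit Q = (11, 18):
  1P = (21, 17)
  2P = (6, 12)
  3P = (14, 16)
  4P = (19, 3)
  5P = (9, 21)
  6P = (11, 18)
Match found at i = 6.

k = 6


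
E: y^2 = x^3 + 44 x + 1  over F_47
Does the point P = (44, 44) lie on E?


Check whether y^2 = x^3 + 44 x + 1 (mod 47) for (x, y) = (44, 44).
LHS: y^2 = 44^2 mod 47 = 9
RHS: x^3 + 44 x + 1 = 44^3 + 44*44 + 1 mod 47 = 30
LHS != RHS

No, not on the curve


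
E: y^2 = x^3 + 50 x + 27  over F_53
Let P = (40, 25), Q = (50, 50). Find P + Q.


P != Q, so use the chord formula.
s = (y2 - y1) / (x2 - x1) = (25) / (10) mod 53 = 29
x3 = s^2 - x1 - x2 mod 53 = 29^2 - 40 - 50 = 9
y3 = s (x1 - x3) - y1 mod 53 = 29 * (40 - 9) - 25 = 26

P + Q = (9, 26)


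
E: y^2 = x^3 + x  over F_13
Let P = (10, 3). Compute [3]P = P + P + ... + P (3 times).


k = 3 = 11_2 (binary, LSB first: 11)
Double-and-add from P = (10, 3):
  bit 0 = 1: acc = O + (10, 3) = (10, 3)
  bit 1 = 1: acc = (10, 3) + (9, 6) = (3, 2)

3P = (3, 2)


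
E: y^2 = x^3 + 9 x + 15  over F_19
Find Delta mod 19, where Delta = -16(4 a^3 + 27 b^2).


4 a^3 + 27 b^2 = 4*9^3 + 27*15^2 = 2916 + 6075 = 8991
Delta = -16 * (8991) = -143856
Delta mod 19 = 12

Delta = 12 (mod 19)


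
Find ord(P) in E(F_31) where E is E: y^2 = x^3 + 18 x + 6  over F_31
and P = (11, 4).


Compute successive multiples of P until we hit O:
  1P = (11, 4)
  2P = (3, 5)
  3P = (2, 22)
  4P = (22, 18)
  5P = (5, 29)
  6P = (16, 22)
  7P = (12, 11)
  8P = (26, 15)
  ... (continuing to 41P)
  41P = O

ord(P) = 41


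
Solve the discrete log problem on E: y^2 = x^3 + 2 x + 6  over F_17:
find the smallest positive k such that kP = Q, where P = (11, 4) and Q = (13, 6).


Enumerate multiples of P until we hit Q = (13, 6):
  1P = (11, 4)
  2P = (13, 11)
  3P = (1, 14)
  4P = (6, 8)
  5P = (2, 16)
  6P = (2, 1)
  7P = (6, 9)
  8P = (1, 3)
  9P = (13, 6)
Match found at i = 9.

k = 9


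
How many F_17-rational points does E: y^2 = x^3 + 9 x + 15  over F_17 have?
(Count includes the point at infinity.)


For each x in F_17, count y with y^2 = x^3 + 9 x + 15 mod 17:
  x = 0: RHS = 15, y in [7, 10]  -> 2 point(s)
  x = 1: RHS = 8, y in [5, 12]  -> 2 point(s)
  x = 3: RHS = 1, y in [1, 16]  -> 2 point(s)
  x = 4: RHS = 13, y in [8, 9]  -> 2 point(s)
  x = 5: RHS = 15, y in [7, 10]  -> 2 point(s)
  x = 6: RHS = 13, y in [8, 9]  -> 2 point(s)
  x = 7: RHS = 13, y in [8, 9]  -> 2 point(s)
  x = 8: RHS = 4, y in [2, 15]  -> 2 point(s)
  x = 9: RHS = 9, y in [3, 14]  -> 2 point(s)
  x = 10: RHS = 0, y in [0]  -> 1 point(s)
  x = 11: RHS = 0, y in [0]  -> 1 point(s)
  x = 12: RHS = 15, y in [7, 10]  -> 2 point(s)
  x = 13: RHS = 0, y in [0]  -> 1 point(s)
Affine points: 23. Add the point at infinity: total = 24.

#E(F_17) = 24


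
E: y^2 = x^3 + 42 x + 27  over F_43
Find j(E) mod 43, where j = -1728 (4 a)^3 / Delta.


Delta = -16(4 a^3 + 27 b^2) mod 43 = 25
-1728 * (4 a)^3 = -1728 * (4*42)^3 mod 43 = 39
j = 39 * 25^(-1) mod 43 = 5

j = 5 (mod 43)


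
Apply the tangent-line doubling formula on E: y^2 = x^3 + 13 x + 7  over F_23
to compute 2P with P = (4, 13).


Doubling: s = (3 x1^2 + a) / (2 y1)
s = (3*4^2 + 13) / (2*13) mod 23 = 5
x3 = s^2 - 2 x1 mod 23 = 5^2 - 2*4 = 17
y3 = s (x1 - x3) - y1 mod 23 = 5 * (4 - 17) - 13 = 14

2P = (17, 14)


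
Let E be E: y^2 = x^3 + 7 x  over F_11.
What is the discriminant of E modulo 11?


4 a^3 + 27 b^2 = 4*7^3 + 27*0^2 = 1372 + 0 = 1372
Delta = -16 * (1372) = -21952
Delta mod 11 = 4

Delta = 4 (mod 11)


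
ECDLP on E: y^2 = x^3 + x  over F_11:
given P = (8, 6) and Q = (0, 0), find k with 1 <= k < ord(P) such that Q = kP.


Enumerate multiples of P until we hit Q = (0, 0):
  1P = (8, 6)
  2P = (9, 10)
  3P = (10, 8)
  4P = (5, 8)
  5P = (7, 8)
  6P = (0, 0)
Match found at i = 6.

k = 6


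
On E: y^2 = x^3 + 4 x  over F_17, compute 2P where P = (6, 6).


k = 2 = 10_2 (binary, LSB first: 01)
Double-and-add from P = (6, 6):
  bit 0 = 0: acc unchanged = O
  bit 1 = 1: acc = O + (9, 0) = (9, 0)

2P = (9, 0)


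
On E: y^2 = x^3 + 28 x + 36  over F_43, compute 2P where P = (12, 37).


Doubling: s = (3 x1^2 + a) / (2 y1)
s = (3*12^2 + 28) / (2*37) mod 43 = 19
x3 = s^2 - 2 x1 mod 43 = 19^2 - 2*12 = 36
y3 = s (x1 - x3) - y1 mod 43 = 19 * (12 - 36) - 37 = 23

2P = (36, 23)


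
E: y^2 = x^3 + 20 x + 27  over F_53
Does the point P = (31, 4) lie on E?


Check whether y^2 = x^3 + 20 x + 27 (mod 53) for (x, y) = (31, 4).
LHS: y^2 = 4^2 mod 53 = 16
RHS: x^3 + 20 x + 27 = 31^3 + 20*31 + 27 mod 53 = 16
LHS = RHS

Yes, on the curve


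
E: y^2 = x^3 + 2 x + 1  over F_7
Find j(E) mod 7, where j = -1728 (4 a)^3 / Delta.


Delta = -16(4 a^3 + 27 b^2) mod 7 = 1
-1728 * (4 a)^3 = -1728 * (4*2)^3 mod 7 = 1
j = 1 * 1^(-1) mod 7 = 1

j = 1 (mod 7)


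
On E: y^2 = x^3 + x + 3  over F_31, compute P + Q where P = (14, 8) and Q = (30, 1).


P != Q, so use the chord formula.
s = (y2 - y1) / (x2 - x1) = (24) / (16) mod 31 = 17
x3 = s^2 - x1 - x2 mod 31 = 17^2 - 14 - 30 = 28
y3 = s (x1 - x3) - y1 mod 31 = 17 * (14 - 28) - 8 = 2

P + Q = (28, 2)


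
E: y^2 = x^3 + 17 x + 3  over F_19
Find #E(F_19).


For each x in F_19, count y with y^2 = x^3 + 17 x + 3 mod 19:
  x = 2: RHS = 7, y in [8, 11]  -> 2 point(s)
  x = 3: RHS = 5, y in [9, 10]  -> 2 point(s)
  x = 5: RHS = 4, y in [2, 17]  -> 2 point(s)
  x = 6: RHS = 17, y in [6, 13]  -> 2 point(s)
  x = 7: RHS = 9, y in [3, 16]  -> 2 point(s)
  x = 8: RHS = 5, y in [9, 10]  -> 2 point(s)
  x = 9: RHS = 11, y in [7, 12]  -> 2 point(s)
  x = 11: RHS = 1, y in [1, 18]  -> 2 point(s)
  x = 12: RHS = 16, y in [4, 15]  -> 2 point(s)
  x = 15: RHS = 4, y in [2, 17]  -> 2 point(s)
  x = 16: RHS = 1, y in [1, 18]  -> 2 point(s)
  x = 18: RHS = 4, y in [2, 17]  -> 2 point(s)
Affine points: 24. Add the point at infinity: total = 25.

#E(F_19) = 25


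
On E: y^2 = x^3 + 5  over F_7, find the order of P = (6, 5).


Compute successive multiples of P until we hit O:
  1P = (6, 5)
  2P = (3, 5)
  3P = (5, 2)
  4P = (5, 5)
  5P = (3, 2)
  6P = (6, 2)
  7P = O

ord(P) = 7


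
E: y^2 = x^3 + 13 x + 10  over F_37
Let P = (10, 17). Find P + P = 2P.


Doubling: s = (3 x1^2 + a) / (2 y1)
s = (3*10^2 + 13) / (2*17) mod 37 = 19
x3 = s^2 - 2 x1 mod 37 = 19^2 - 2*10 = 8
y3 = s (x1 - x3) - y1 mod 37 = 19 * (10 - 8) - 17 = 21

2P = (8, 21)


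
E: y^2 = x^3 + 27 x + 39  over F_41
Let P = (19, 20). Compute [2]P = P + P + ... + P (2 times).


k = 2 = 10_2 (binary, LSB first: 01)
Double-and-add from P = (19, 20):
  bit 0 = 0: acc unchanged = O
  bit 1 = 1: acc = O + (12, 0) = (12, 0)

2P = (12, 0)


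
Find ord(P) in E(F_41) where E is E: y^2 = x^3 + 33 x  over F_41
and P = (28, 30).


Compute successive multiples of P until we hit O:
  1P = (28, 30)
  2P = (25, 38)
  3P = (27, 22)
  4P = (9, 40)
  5P = (12, 22)
  6P = (32, 9)
  7P = (6, 39)
  8P = (2, 19)
  ... (continuing to 26P)
  26P = O

ord(P) = 26


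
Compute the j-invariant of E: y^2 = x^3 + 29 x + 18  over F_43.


Delta = -16(4 a^3 + 27 b^2) mod 43 = 1
-1728 * (4 a)^3 = -1728 * (4*29)^3 mod 43 = 32
j = 32 * 1^(-1) mod 43 = 32

j = 32 (mod 43)


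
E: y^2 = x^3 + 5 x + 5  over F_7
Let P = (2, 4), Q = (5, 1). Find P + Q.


P != Q, so use the chord formula.
s = (y2 - y1) / (x2 - x1) = (4) / (3) mod 7 = 6
x3 = s^2 - x1 - x2 mod 7 = 6^2 - 2 - 5 = 1
y3 = s (x1 - x3) - y1 mod 7 = 6 * (2 - 1) - 4 = 2

P + Q = (1, 2)


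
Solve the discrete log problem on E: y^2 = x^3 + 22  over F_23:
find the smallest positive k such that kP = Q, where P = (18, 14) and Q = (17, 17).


Enumerate multiples of P until we hit Q = (17, 17):
  1P = (18, 14)
  2P = (5, 20)
  3P = (16, 1)
  4P = (14, 12)
  5P = (20, 8)
  6P = (17, 6)
  7P = (6, 13)
  8P = (3, 16)
  9P = (15, 4)
  10P = (19, 21)
  11P = (12, 5)
  12P = (1, 0)
  13P = (12, 18)
  14P = (19, 2)
  15P = (15, 19)
  16P = (3, 7)
  17P = (6, 10)
  18P = (17, 17)
Match found at i = 18.

k = 18


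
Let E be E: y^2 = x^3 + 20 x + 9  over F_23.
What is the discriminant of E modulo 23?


4 a^3 + 27 b^2 = 4*20^3 + 27*9^2 = 32000 + 2187 = 34187
Delta = -16 * (34187) = -546992
Delta mod 23 = 17

Delta = 17 (mod 23)


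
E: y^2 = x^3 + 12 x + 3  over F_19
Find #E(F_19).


For each x in F_19, count y with y^2 = x^3 + 12 x + 3 mod 19:
  x = 1: RHS = 16, y in [4, 15]  -> 2 point(s)
  x = 2: RHS = 16, y in [4, 15]  -> 2 point(s)
  x = 3: RHS = 9, y in [3, 16]  -> 2 point(s)
  x = 4: RHS = 1, y in [1, 18]  -> 2 point(s)
  x = 5: RHS = 17, y in [6, 13]  -> 2 point(s)
  x = 6: RHS = 6, y in [5, 14]  -> 2 point(s)
  x = 9: RHS = 4, y in [2, 17]  -> 2 point(s)
  x = 13: RHS = 0, y in [0]  -> 1 point(s)
  x = 15: RHS = 5, y in [9, 10]  -> 2 point(s)
  x = 16: RHS = 16, y in [4, 15]  -> 2 point(s)
  x = 17: RHS = 9, y in [3, 16]  -> 2 point(s)
  x = 18: RHS = 9, y in [3, 16]  -> 2 point(s)
Affine points: 23. Add the point at infinity: total = 24.

#E(F_19) = 24


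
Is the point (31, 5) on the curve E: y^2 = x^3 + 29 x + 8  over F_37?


Check whether y^2 = x^3 + 29 x + 8 (mod 37) for (x, y) = (31, 5).
LHS: y^2 = 5^2 mod 37 = 25
RHS: x^3 + 29 x + 8 = 31^3 + 29*31 + 8 mod 37 = 25
LHS = RHS

Yes, on the curve


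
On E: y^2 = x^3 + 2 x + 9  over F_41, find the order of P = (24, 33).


Compute successive multiples of P until we hit O:
  1P = (24, 33)
  2P = (24, 8)
  3P = O

ord(P) = 3


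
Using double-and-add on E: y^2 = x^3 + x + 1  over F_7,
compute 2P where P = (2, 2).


k = 2 = 10_2 (binary, LSB first: 01)
Double-and-add from P = (2, 2):
  bit 0 = 0: acc unchanged = O
  bit 1 = 1: acc = O + (0, 1) = (0, 1)

2P = (0, 1)


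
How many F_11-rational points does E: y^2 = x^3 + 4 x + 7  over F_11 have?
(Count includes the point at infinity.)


For each x in F_11, count y with y^2 = x^3 + 4 x + 7 mod 11:
  x = 1: RHS = 1, y in [1, 10]  -> 2 point(s)
  x = 2: RHS = 1, y in [1, 10]  -> 2 point(s)
  x = 5: RHS = 9, y in [3, 8]  -> 2 point(s)
  x = 6: RHS = 5, y in [4, 7]  -> 2 point(s)
  x = 7: RHS = 4, y in [2, 9]  -> 2 point(s)
  x = 8: RHS = 1, y in [1, 10]  -> 2 point(s)
Affine points: 12. Add the point at infinity: total = 13.

#E(F_11) = 13


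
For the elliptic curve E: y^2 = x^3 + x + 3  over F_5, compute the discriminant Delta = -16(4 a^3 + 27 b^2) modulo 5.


4 a^3 + 27 b^2 = 4*1^3 + 27*3^2 = 4 + 243 = 247
Delta = -16 * (247) = -3952
Delta mod 5 = 3

Delta = 3 (mod 5)


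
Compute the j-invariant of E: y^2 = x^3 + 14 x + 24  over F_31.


Delta = -16(4 a^3 + 27 b^2) mod 31 = 4
-1728 * (4 a)^3 = -1728 * (4*14)^3 mod 31 = 8
j = 8 * 4^(-1) mod 31 = 2

j = 2 (mod 31)
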